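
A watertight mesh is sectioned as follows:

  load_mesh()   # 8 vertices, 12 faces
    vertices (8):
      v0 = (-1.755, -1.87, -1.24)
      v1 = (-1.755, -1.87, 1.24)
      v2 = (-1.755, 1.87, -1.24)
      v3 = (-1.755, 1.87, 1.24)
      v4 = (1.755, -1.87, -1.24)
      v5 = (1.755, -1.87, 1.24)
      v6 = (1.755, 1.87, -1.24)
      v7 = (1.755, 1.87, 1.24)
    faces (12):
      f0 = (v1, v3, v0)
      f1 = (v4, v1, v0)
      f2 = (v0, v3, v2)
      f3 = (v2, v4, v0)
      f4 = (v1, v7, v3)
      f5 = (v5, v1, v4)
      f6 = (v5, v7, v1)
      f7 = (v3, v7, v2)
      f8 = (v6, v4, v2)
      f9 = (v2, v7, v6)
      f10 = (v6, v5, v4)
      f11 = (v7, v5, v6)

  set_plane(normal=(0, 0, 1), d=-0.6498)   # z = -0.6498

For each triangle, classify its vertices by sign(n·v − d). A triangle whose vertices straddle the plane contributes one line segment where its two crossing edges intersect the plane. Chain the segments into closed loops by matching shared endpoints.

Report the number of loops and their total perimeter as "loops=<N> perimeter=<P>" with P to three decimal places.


loops=1 perimeter=14.500

Straddling triangles (8 of 12):
  (v1,v3,v0) [++-] → (-1.755, -0.97994, -0.6498)–(-1.755, -1.87, -0.6498)  len=0.8901
  (v4,v1,v0) [-+-] → (0.919677, -1.87, -0.6498)–(-1.755, -1.87, -0.6498)  len=2.6747
  (v0,v3,v2) [-+-] → (-1.755, -0.97994, -0.6498)–(-1.755, 1.87, -0.6498)  len=2.8499
  (v5,v1,v4) [++-] → (0.919677, -1.87, -0.6498)–(1.755, -1.87, -0.6498)  len=0.8353
  (v3,v7,v2) [++-] → (-0.919677, 1.87, -0.6498)–(-1.755, 1.87, -0.6498)  len=0.8353
  (v2,v7,v6) [-+-] → (-0.919677, 1.87, -0.6498)–(1.755, 1.87, -0.6498)  len=2.6747
  (v6,v5,v4) [-+-] → (1.755, 0.97994, -0.6498)–(1.755, -1.87, -0.6498)  len=2.8499
  (v7,v5,v6) [++-] → (1.755, 0.97994, -0.6498)–(1.755, 1.87, -0.6498)  len=0.8901

Chained into 1 loop(s):
  loop 1: 8 segments, perimeter = 14.5000
Total perimeter = 14.500


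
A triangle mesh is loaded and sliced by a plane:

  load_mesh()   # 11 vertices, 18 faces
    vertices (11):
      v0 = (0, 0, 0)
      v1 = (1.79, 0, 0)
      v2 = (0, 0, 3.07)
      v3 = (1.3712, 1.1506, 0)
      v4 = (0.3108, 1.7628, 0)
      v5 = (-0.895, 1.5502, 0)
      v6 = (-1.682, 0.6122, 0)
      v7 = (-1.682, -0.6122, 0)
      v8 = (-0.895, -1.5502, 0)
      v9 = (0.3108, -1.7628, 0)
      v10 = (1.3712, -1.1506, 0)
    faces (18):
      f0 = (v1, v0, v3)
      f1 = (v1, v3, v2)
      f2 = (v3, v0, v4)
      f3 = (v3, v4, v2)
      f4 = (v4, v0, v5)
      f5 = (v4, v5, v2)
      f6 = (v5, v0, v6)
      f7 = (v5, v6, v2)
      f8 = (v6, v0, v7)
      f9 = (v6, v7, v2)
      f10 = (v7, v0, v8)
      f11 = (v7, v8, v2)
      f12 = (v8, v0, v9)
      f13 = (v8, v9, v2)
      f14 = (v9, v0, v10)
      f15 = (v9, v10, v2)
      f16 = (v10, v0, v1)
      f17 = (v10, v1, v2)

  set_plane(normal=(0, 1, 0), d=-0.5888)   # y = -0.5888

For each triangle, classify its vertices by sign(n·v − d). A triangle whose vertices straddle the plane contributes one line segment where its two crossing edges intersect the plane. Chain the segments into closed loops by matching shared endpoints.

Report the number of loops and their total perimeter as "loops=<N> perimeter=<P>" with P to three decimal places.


loops=1 perimeter=8.598

Straddling triangles (10 of 18):
  (v6,v0,v7) [++-] → (-1.61771, -0.5888, 0)–(-1.682, -0.5888, 0)  len=0.0643
  (v6,v7,v2) [+-+] → (-1.682, -0.5888, 0)–(-1.61771, -0.5888, 0.117344)  len=0.1338
  (v7,v0,v8) [-+-] → (-1.61771, -0.5888, 0)–(-0.339941, -0.5888, 0)  len=1.2778
  (v7,v8,v2) [--+] → (-0.339941, -0.5888, 1.90395)–(-1.61771, -0.5888, 0.117344)  len=2.1965
  (v8,v0,v9) [-+-] → (-0.339941, -0.5888, 0)–(0.103812, -0.5888, 0)  len=0.4438
  (v8,v9,v2) [--+] → (0.103812, -0.5888, 2.04458)–(-0.339941, -0.5888, 1.90395)  len=0.4655
  (v9,v0,v10) [-+-] → (0.103812, -0.5888, 0)–(0.701688, -0.5888, 0)  len=0.5979
  (v9,v10,v2) [--+] → (0.701688, -0.5888, 1.49898)–(0.103812, -0.5888, 2.04458)  len=0.8094
  (v10,v0,v1) [-++] → (0.701688, -0.5888, 0)–(1.57569, -0.5888, 0)  len=0.8740
  (v10,v1,v2) [-++] → (1.57569, -0.5888, 0)–(0.701688, -0.5888, 1.49898)  len=1.7352

Chained into 1 loop(s):
  loop 1: 10 segments, perimeter = 8.5981
Total perimeter = 8.598


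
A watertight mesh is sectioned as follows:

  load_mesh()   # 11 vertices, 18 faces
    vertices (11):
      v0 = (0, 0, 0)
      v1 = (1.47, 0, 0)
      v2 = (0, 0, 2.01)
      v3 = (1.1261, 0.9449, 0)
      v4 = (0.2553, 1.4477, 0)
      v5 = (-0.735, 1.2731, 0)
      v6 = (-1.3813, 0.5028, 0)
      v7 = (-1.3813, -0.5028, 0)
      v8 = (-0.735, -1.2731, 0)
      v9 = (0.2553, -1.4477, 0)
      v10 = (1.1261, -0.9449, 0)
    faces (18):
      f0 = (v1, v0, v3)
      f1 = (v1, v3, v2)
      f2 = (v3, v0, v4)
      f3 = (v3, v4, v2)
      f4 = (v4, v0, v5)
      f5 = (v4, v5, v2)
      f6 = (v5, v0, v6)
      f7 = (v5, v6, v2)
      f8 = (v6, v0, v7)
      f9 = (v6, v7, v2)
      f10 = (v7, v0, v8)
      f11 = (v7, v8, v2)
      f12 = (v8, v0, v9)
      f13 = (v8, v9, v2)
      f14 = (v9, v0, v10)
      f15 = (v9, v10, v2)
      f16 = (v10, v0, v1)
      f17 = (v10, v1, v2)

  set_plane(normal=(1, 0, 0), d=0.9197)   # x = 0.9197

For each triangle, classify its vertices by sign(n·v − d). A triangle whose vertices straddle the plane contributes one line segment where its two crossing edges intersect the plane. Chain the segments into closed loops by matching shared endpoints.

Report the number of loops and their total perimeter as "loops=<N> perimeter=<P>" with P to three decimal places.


loops=1 perimeter=4.793

Straddling triangles (8 of 18):
  (v1,v0,v3) [+-+] → (0.9197, 0, 0)–(0.9197, 0.771712, 0)  len=0.7717
  (v1,v3,v2) [++-] → (0.9197, 0.771712, 0.368408)–(0.9197, 0, 0.752451)  len=0.8620
  (v3,v0,v4) [+--] → (0.9197, 0.771712, 0)–(0.9197, 1.06408, 0)  len=0.2924
  (v3,v4,v2) [+--] → (0.9197, 1.06408, 0)–(0.9197, 0.771712, 0.368408)  len=0.4703
  (v9,v0,v10) [--+] → (0.9197, -0.771712, 0)–(0.9197, -1.06408, 0)  len=0.2924
  (v9,v10,v2) [-+-] → (0.9197, -1.06408, 0)–(0.9197, -0.771712, 0.368408)  len=0.4703
  (v10,v0,v1) [+-+] → (0.9197, -0.771712, 0)–(0.9197, 0, 0)  len=0.7717
  (v10,v1,v2) [++-] → (0.9197, 0, 0.752451)–(0.9197, -0.771712, 0.368408)  len=0.8620

Chained into 1 loop(s):
  loop 1: 8 segments, perimeter = 4.7928
Total perimeter = 4.793


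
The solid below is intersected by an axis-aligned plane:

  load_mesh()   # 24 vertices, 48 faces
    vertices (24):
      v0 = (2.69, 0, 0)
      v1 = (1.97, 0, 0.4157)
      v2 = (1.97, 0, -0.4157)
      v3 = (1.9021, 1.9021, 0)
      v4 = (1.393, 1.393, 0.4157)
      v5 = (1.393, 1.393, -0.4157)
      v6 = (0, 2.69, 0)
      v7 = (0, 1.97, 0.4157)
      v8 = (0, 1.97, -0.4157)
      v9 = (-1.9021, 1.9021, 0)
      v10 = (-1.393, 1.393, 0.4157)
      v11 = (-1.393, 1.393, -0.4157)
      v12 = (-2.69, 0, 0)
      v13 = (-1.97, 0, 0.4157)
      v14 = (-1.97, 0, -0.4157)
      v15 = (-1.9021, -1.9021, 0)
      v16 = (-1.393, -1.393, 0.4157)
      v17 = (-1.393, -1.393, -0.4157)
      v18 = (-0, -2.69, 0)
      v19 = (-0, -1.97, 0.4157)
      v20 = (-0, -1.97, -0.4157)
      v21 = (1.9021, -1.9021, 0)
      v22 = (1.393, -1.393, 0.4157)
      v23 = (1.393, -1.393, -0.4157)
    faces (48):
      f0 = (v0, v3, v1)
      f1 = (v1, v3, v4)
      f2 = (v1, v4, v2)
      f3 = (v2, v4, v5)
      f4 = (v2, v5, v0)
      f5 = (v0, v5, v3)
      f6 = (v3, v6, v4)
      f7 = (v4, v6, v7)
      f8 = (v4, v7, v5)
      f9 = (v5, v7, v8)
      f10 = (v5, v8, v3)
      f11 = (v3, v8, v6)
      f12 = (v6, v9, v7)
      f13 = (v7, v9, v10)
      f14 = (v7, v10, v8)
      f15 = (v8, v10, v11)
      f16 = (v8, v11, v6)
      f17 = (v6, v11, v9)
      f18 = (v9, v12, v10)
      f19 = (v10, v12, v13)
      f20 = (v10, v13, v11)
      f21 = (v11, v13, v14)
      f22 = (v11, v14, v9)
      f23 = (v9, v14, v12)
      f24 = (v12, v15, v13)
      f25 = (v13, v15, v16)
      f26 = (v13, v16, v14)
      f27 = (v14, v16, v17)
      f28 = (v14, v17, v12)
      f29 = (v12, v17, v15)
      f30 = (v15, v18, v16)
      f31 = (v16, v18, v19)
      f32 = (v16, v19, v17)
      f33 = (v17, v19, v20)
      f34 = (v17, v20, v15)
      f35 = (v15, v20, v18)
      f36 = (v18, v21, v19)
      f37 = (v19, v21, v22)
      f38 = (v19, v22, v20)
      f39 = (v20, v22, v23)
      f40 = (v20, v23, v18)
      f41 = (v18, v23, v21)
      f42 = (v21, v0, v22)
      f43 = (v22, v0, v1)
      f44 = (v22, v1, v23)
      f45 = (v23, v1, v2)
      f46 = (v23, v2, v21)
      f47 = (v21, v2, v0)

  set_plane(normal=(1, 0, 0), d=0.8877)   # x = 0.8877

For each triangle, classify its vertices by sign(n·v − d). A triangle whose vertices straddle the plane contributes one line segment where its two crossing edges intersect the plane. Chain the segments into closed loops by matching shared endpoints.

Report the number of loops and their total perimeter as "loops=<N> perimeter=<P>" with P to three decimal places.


Straddling triangles (12 of 48):
  (v3,v6,v4) [+-+] → (0.8877, 2.32229, 0)–(0.8877, 1.86348, 0.264908)  len=0.5298
  (v4,v6,v7) [+--] → (0.8877, 1.86348, 0.264908)–(0.8877, 1.6023, 0.4157)  len=0.3016
  (v4,v7,v5) [+-+] → (0.8877, 1.6023, 0.4157)–(0.8877, 1.6023, -0.114116)  len=0.5298
  (v5,v7,v8) [+--] → (0.8877, 1.6023, -0.114116)–(0.8877, 1.6023, -0.4157)  len=0.3016
  (v5,v8,v3) [+-+] → (0.8877, 1.6023, -0.4157)–(0.8877, 1.93831, -0.221695)  len=0.3880
  (v3,v8,v6) [+--] → (0.8877, 1.93831, -0.221695)–(0.8877, 2.32229, 0)  len=0.4434
  (v18,v21,v19) [-+-] → (0.8877, -2.32229, 0)–(0.8877, -1.93831, 0.221695)  len=0.4434
  (v19,v21,v22) [-++] → (0.8877, -1.93831, 0.221695)–(0.8877, -1.6023, 0.4157)  len=0.3880
  (v19,v22,v20) [-+-] → (0.8877, -1.6023, 0.4157)–(0.8877, -1.6023, 0.114116)  len=0.3016
  (v20,v22,v23) [-++] → (0.8877, -1.6023, 0.114116)–(0.8877, -1.6023, -0.4157)  len=0.5298
  (v20,v23,v18) [-+-] → (0.8877, -1.6023, -0.4157)–(0.8877, -1.86348, -0.264908)  len=0.3016
  (v18,v23,v21) [-++] → (0.8877, -1.86348, -0.264908)–(0.8877, -2.32229, 0)  len=0.5298

Chained into 2 loop(s):
  loop 1: 6 segments, perimeter = 2.4942
  loop 2: 6 segments, perimeter = 2.4942
Total perimeter = 4.988

loops=2 perimeter=4.988


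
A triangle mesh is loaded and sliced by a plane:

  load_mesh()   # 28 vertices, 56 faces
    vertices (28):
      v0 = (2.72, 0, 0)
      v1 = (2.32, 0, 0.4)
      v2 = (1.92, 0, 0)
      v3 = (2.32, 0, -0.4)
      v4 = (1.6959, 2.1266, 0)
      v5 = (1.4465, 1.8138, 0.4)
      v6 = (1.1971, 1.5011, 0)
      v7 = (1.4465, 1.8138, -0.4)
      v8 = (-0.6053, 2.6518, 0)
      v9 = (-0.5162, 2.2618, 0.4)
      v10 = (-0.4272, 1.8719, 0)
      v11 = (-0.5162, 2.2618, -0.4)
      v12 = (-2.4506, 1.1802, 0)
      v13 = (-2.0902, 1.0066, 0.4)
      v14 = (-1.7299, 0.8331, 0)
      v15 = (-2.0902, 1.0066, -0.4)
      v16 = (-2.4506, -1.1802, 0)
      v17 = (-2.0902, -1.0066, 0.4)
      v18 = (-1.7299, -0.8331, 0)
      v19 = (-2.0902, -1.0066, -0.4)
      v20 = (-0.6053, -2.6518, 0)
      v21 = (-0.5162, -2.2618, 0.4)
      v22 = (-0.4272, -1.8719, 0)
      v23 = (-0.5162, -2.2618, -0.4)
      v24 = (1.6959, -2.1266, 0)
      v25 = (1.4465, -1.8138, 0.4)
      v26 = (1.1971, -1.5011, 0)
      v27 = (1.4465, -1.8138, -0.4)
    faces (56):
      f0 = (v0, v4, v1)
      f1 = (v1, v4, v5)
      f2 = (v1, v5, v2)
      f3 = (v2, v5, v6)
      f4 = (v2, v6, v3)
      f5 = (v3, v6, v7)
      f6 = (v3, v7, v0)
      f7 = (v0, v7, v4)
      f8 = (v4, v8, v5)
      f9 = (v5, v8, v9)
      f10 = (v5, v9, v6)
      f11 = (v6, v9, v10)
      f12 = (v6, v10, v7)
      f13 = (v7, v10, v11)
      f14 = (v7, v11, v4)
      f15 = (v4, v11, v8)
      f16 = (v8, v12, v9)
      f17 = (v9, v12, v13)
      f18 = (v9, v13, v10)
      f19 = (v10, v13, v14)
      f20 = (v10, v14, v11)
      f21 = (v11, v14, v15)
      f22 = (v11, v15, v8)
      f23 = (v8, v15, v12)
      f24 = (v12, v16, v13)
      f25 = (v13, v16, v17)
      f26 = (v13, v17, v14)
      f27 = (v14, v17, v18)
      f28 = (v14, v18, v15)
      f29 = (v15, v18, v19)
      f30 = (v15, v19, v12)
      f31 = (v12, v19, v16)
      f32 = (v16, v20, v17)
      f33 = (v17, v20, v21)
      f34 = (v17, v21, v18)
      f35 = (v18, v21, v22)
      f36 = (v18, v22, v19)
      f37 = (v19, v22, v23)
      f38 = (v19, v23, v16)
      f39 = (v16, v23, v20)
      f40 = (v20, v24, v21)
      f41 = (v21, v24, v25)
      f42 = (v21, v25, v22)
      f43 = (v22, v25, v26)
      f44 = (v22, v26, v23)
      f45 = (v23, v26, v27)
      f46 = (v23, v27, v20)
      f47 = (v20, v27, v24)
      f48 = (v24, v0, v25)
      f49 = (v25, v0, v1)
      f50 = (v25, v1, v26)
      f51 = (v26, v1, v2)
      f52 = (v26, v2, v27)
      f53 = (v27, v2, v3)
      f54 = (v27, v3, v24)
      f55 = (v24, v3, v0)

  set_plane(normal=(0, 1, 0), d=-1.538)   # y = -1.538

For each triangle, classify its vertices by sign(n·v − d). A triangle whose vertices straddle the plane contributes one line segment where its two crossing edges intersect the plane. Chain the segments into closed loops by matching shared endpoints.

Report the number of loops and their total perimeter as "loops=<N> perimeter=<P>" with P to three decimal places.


loops=2 perimeter=5.335

Straddling triangles (18 of 56):
  (v16,v20,v17) [+-+] → (-2.00194, -1.538, 0)–(-1.61058, -1.538, 0.2708)  len=0.4759
  (v17,v20,v21) [+--] → (-1.61058, -1.538, 0.2708)–(-1.42383, -1.538, 0.4)  len=0.2271
  (v17,v21,v18) [+-+] → (-1.42383, -1.538, 0.4)–(-1.13108, -1.538, 0.197354)  len=0.3560
  (v18,v21,v22) [+--] → (-1.13108, -1.538, 0.197354)–(-0.845925, -1.538, 0)  len=0.3468
  (v18,v22,v19) [+-+] → (-0.845925, -1.538, 0)–(-1.06891, -1.538, -0.154351)  len=0.2712
  (v19,v22,v23) [+--] → (-1.06891, -1.538, -0.154351)–(-1.42383, -1.538, -0.4)  len=0.4316
  (v19,v23,v16) [+-+] → (-1.42383, -1.538, -0.4)–(-1.81069, -1.538, -0.132322)  len=0.4704
  (v16,v23,v20) [+--] → (-1.81069, -1.538, -0.132322)–(-2.00194, -1.538, 0)  len=0.2326
  (v22,v25,v26) [--+] → (1.22653, -1.538, 0.0472018)–(1.03546, -1.538, 0)  len=0.1968
  (v22,v26,v23) [-+-] → (1.03546, -1.538, 0)–(1.11399, -1.538, -0.0194032)  len=0.0809
  (v23,v26,v27) [-+-] → (1.11399, -1.538, -0.0194032)–(1.22653, -1.538, -0.0472018)  len=0.1159
  (v24,v0,v25) [-+-] → (1.97935, -1.538, 0)–(1.64014, -1.538, 0.339177)  len=0.4797
  (v25,v0,v1) [-++] → (1.64014, -1.538, 0.339177)–(1.57932, -1.538, 0.4)  len=0.0860
  (v25,v1,v26) [-++] → (1.57932, -1.538, 0.4)–(1.22653, -1.538, 0.0472018)  len=0.4989
  (v26,v2,v27) [++-] → (1.5185, -1.538, -0.339177)–(1.22653, -1.538, -0.0472018)  len=0.4129
  (v27,v2,v3) [-++] → (1.5185, -1.538, -0.339177)–(1.57932, -1.538, -0.4)  len=0.0860
  (v27,v3,v24) [-+-] → (1.57932, -1.538, -0.4)–(1.86864, -1.538, -0.110712)  len=0.4091
  (v24,v3,v0) [-++] → (1.86864, -1.538, -0.110712)–(1.97935, -1.538, 0)  len=0.1566

Chained into 2 loop(s):
  loop 1: 8 segments, perimeter = 2.8117
  loop 2: 10 segments, perimeter = 2.5229
Total perimeter = 5.335


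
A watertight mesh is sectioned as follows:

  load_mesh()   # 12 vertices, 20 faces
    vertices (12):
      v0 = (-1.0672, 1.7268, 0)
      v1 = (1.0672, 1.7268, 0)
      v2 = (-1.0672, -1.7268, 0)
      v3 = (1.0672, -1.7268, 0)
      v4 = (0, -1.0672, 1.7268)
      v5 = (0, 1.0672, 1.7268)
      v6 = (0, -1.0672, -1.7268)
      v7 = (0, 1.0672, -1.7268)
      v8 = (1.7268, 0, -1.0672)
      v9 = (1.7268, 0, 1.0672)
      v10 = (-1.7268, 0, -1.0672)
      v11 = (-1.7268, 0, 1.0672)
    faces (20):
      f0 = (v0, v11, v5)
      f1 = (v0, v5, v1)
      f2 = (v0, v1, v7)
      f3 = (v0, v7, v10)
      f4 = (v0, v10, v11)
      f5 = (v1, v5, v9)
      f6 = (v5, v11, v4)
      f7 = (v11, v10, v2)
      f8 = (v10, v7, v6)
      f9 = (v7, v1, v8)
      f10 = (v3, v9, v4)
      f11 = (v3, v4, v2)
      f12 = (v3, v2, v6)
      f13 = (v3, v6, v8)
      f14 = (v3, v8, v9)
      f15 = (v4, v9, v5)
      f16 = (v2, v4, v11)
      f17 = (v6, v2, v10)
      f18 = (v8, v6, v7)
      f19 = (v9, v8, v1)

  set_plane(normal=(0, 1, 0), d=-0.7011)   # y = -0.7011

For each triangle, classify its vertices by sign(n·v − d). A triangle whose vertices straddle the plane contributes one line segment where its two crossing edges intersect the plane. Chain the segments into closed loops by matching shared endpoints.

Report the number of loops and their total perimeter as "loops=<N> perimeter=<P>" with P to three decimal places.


Straddling triangles (10 of 20):
  (v5,v11,v4) [++-] → (-0.592374, -0.7011, 1.50053)–(0, -0.7011, 1.7268)  len=0.6341
  (v11,v10,v2) [++-] → (-1.459, -0.7011, -0.633905)–(-1.459, -0.7011, 0.633905)  len=1.2678
  (v10,v7,v6) [++-] → (0, -0.7011, -1.7268)–(-0.592374, -0.7011, -1.50053)  len=0.6341
  (v3,v9,v4) [-+-] → (1.459, -0.7011, 0.633905)–(0.592374, -0.7011, 1.50053)  len=1.2256
  (v3,v6,v8) [--+] → (0.592374, -0.7011, -1.50053)–(1.459, -0.7011, -0.633905)  len=1.2256
  (v3,v8,v9) [-++] → (1.459, -0.7011, -0.633905)–(1.459, -0.7011, 0.633905)  len=1.2678
  (v4,v9,v5) [-++] → (0.592374, -0.7011, 1.50053)–(0, -0.7011, 1.7268)  len=0.6341
  (v2,v4,v11) [--+] → (-0.592374, -0.7011, 1.50053)–(-1.459, -0.7011, 0.633905)  len=1.2256
  (v6,v2,v10) [--+] → (-1.459, -0.7011, -0.633905)–(-0.592374, -0.7011, -1.50053)  len=1.2256
  (v8,v6,v7) [+-+] → (0.592374, -0.7011, -1.50053)–(0, -0.7011, -1.7268)  len=0.6341

Chained into 1 loop(s):
  loop 1: 10 segments, perimeter = 9.9744
Total perimeter = 9.974

loops=1 perimeter=9.974


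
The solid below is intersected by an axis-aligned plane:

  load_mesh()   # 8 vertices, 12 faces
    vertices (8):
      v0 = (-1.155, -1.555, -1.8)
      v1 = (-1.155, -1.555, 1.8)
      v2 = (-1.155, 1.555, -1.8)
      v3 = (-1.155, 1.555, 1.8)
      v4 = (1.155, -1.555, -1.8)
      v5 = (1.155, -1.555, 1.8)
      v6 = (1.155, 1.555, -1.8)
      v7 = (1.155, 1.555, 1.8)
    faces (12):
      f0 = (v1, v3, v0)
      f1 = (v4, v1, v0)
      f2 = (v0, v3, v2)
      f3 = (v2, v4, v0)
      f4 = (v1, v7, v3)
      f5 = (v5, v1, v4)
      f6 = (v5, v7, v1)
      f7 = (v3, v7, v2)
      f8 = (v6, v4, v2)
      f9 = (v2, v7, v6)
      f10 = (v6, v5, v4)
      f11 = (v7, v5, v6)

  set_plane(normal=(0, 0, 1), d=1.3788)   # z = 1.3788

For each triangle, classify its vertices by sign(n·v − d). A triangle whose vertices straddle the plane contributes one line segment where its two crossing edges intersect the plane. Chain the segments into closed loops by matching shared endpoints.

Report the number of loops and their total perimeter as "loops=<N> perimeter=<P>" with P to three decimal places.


loops=1 perimeter=10.840

Straddling triangles (8 of 12):
  (v1,v3,v0) [++-] → (-1.155, 1.19113, 1.3788)–(-1.155, -1.555, 1.3788)  len=2.7461
  (v4,v1,v0) [-+-] → (-0.88473, -1.555, 1.3788)–(-1.155, -1.555, 1.3788)  len=0.2703
  (v0,v3,v2) [-+-] → (-1.155, 1.19113, 1.3788)–(-1.155, 1.555, 1.3788)  len=0.3639
  (v5,v1,v4) [++-] → (-0.88473, -1.555, 1.3788)–(1.155, -1.555, 1.3788)  len=2.0397
  (v3,v7,v2) [++-] → (0.88473, 1.555, 1.3788)–(-1.155, 1.555, 1.3788)  len=2.0397
  (v2,v7,v6) [-+-] → (0.88473, 1.555, 1.3788)–(1.155, 1.555, 1.3788)  len=0.2703
  (v6,v5,v4) [-+-] → (1.155, -1.19113, 1.3788)–(1.155, -1.555, 1.3788)  len=0.3639
  (v7,v5,v6) [++-] → (1.155, -1.19113, 1.3788)–(1.155, 1.555, 1.3788)  len=2.7461

Chained into 1 loop(s):
  loop 1: 8 segments, perimeter = 10.8400
Total perimeter = 10.840


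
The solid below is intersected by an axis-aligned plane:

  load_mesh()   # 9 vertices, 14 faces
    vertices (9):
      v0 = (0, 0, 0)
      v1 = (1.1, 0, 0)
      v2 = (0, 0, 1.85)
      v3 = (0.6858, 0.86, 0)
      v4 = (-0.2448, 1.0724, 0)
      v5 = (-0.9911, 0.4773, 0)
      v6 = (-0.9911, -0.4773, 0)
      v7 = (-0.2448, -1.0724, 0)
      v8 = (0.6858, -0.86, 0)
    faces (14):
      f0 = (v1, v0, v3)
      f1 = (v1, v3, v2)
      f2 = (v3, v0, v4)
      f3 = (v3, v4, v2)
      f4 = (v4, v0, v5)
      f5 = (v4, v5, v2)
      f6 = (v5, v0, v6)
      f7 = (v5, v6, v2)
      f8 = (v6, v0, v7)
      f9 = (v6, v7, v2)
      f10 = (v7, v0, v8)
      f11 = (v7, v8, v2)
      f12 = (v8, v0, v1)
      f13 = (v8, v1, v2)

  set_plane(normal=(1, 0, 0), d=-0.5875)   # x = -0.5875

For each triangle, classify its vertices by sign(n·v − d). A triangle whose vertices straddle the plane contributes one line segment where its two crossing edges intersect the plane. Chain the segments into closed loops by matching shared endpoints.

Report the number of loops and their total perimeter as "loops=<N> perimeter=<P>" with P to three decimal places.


Straddling triangles (6 of 14):
  (v4,v0,v5) [++-] → (-0.5875, 0.282932, 0)–(-0.5875, 0.799131, 0)  len=0.5162
  (v4,v5,v2) [+-+] → (-0.5875, 0.799131, 0)–(-0.5875, 0.282932, 0.753365)  len=0.9132
  (v5,v0,v6) [-+-] → (-0.5875, 0.282932, 0)–(-0.5875, -0.282932, 0)  len=0.5659
  (v5,v6,v2) [--+] → (-0.5875, -0.282932, 0.753365)–(-0.5875, 0.282932, 0.753365)  len=0.5659
  (v6,v0,v7) [-++] → (-0.5875, -0.282932, 0)–(-0.5875, -0.799131, 0)  len=0.5162
  (v6,v7,v2) [-++] → (-0.5875, -0.799131, 0)–(-0.5875, -0.282932, 0.753365)  len=0.9132

Chained into 1 loop(s):
  loop 1: 6 segments, perimeter = 3.9906
Total perimeter = 3.991

loops=1 perimeter=3.991


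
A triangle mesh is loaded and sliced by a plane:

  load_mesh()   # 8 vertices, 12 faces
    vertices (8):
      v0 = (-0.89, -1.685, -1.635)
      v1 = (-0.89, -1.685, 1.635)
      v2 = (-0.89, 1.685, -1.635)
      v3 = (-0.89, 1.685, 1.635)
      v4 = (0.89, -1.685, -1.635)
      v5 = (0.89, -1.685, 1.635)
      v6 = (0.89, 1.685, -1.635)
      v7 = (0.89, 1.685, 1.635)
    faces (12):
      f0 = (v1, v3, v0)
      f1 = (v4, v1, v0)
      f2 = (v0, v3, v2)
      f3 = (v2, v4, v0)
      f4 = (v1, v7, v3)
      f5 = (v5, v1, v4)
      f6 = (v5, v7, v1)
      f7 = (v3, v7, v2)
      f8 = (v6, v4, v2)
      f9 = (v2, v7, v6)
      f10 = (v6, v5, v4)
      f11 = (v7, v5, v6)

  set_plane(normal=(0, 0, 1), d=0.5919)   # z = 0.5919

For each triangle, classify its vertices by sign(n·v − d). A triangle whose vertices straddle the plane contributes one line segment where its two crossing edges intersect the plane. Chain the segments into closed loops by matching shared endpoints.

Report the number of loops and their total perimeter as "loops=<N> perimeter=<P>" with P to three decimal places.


Straddling triangles (8 of 12):
  (v1,v3,v0) [++-] → (-0.89, 0.610001, 0.5919)–(-0.89, -1.685, 0.5919)  len=2.2950
  (v4,v1,v0) [-+-] → (-0.322196, -1.685, 0.5919)–(-0.89, -1.685, 0.5919)  len=0.5678
  (v0,v3,v2) [-+-] → (-0.89, 0.610001, 0.5919)–(-0.89, 1.685, 0.5919)  len=1.0750
  (v5,v1,v4) [++-] → (-0.322196, -1.685, 0.5919)–(0.89, -1.685, 0.5919)  len=1.2122
  (v3,v7,v2) [++-] → (0.322196, 1.685, 0.5919)–(-0.89, 1.685, 0.5919)  len=1.2122
  (v2,v7,v6) [-+-] → (0.322196, 1.685, 0.5919)–(0.89, 1.685, 0.5919)  len=0.5678
  (v6,v5,v4) [-+-] → (0.89, -0.610001, 0.5919)–(0.89, -1.685, 0.5919)  len=1.0750
  (v7,v5,v6) [++-] → (0.89, -0.610001, 0.5919)–(0.89, 1.685, 0.5919)  len=2.2950

Chained into 1 loop(s):
  loop 1: 8 segments, perimeter = 10.3000
Total perimeter = 10.300

loops=1 perimeter=10.300


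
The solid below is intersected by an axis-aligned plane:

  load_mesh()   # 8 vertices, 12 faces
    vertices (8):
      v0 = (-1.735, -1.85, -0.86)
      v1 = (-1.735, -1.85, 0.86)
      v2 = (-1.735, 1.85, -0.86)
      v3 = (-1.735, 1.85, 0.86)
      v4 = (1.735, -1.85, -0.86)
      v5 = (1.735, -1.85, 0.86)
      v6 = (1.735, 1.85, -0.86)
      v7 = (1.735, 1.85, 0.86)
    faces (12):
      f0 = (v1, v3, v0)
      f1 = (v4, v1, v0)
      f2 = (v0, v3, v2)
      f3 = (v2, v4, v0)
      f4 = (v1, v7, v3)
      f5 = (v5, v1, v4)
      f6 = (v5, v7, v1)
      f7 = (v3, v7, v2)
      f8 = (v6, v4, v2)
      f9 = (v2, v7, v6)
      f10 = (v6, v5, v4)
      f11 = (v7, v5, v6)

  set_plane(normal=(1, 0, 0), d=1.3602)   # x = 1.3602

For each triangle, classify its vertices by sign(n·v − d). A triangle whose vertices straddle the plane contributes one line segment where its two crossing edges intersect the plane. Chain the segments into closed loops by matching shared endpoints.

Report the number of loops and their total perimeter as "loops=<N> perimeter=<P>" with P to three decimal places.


Straddling triangles (8 of 12):
  (v4,v1,v0) [+--] → (1.3602, -1.85, -0.67422)–(1.3602, -1.85, -0.86)  len=0.1858
  (v2,v4,v0) [-+-] → (1.3602, -1.45036, -0.86)–(1.3602, -1.85, -0.86)  len=0.3996
  (v1,v7,v3) [-+-] → (1.3602, 1.45036, 0.86)–(1.3602, 1.85, 0.86)  len=0.3996
  (v5,v1,v4) [+-+] → (1.3602, -1.85, 0.86)–(1.3602, -1.85, -0.67422)  len=1.5342
  (v5,v7,v1) [++-] → (1.3602, 1.45036, 0.86)–(1.3602, -1.85, 0.86)  len=3.3004
  (v3,v7,v2) [-+-] → (1.3602, 1.85, 0.86)–(1.3602, 1.85, 0.67422)  len=0.1858
  (v6,v4,v2) [++-] → (1.3602, -1.45036, -0.86)–(1.3602, 1.85, -0.86)  len=3.3004
  (v2,v7,v6) [-++] → (1.3602, 1.85, 0.67422)–(1.3602, 1.85, -0.86)  len=1.5342

Chained into 1 loop(s):
  loop 1: 8 segments, perimeter = 10.8400
Total perimeter = 10.840

loops=1 perimeter=10.840


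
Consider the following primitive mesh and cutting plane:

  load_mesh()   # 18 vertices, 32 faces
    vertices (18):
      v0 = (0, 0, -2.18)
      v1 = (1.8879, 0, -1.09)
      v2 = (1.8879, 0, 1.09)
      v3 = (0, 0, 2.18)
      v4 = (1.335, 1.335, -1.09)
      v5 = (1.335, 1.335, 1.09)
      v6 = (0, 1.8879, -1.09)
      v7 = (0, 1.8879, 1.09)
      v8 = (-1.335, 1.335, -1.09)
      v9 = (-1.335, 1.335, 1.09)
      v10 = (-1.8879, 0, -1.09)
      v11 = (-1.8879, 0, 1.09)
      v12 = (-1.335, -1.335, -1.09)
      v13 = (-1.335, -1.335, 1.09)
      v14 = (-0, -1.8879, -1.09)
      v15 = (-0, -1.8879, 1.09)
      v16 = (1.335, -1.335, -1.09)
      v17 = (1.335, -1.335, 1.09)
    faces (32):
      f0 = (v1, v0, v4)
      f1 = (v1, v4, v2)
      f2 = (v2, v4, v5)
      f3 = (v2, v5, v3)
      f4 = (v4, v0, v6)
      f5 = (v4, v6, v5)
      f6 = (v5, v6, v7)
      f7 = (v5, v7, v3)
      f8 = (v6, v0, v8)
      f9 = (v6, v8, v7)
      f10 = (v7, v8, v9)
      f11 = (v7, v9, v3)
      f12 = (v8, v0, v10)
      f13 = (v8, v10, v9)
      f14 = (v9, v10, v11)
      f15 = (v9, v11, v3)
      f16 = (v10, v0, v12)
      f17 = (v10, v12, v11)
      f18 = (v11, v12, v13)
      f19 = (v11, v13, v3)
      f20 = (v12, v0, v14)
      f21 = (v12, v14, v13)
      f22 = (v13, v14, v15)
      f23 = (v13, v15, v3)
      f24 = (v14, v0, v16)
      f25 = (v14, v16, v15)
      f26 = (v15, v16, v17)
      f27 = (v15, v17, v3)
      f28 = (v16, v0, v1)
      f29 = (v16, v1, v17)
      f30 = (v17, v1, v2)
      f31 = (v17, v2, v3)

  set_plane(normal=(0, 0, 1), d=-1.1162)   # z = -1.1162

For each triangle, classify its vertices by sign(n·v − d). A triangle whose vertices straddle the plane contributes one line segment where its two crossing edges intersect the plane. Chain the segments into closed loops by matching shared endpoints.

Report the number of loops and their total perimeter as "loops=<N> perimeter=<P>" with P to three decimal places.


Straddling triangles (8 of 32):
  (v1,v0,v4) [+-+] → (1.84252, 0, -1.1162)–(1.30291, 1.30291, -1.1162)  len=1.4102
  (v4,v0,v6) [+-+] → (1.30291, 1.30291, -1.1162)–(0, 1.84252, -1.1162)  len=1.4102
  (v6,v0,v8) [+-+] → (0, 1.84252, -1.1162)–(-1.30291, 1.30291, -1.1162)  len=1.4102
  (v8,v0,v10) [+-+] → (-1.30291, 1.30291, -1.1162)–(-1.84252, 0, -1.1162)  len=1.4102
  (v10,v0,v12) [+-+] → (-1.84252, 0, -1.1162)–(-1.30291, -1.30291, -1.1162)  len=1.4102
  (v12,v0,v14) [+-+] → (-1.30291, -1.30291, -1.1162)–(0, -1.84252, -1.1162)  len=1.4102
  (v14,v0,v16) [+-+] → (0, -1.84252, -1.1162)–(1.30291, -1.30291, -1.1162)  len=1.4102
  (v16,v0,v1) [+-+] → (1.30291, -1.30291, -1.1162)–(1.84252, 0, -1.1162)  len=1.4102

Chained into 1 loop(s):
  loop 1: 8 segments, perimeter = 11.2819
Total perimeter = 11.282

loops=1 perimeter=11.282


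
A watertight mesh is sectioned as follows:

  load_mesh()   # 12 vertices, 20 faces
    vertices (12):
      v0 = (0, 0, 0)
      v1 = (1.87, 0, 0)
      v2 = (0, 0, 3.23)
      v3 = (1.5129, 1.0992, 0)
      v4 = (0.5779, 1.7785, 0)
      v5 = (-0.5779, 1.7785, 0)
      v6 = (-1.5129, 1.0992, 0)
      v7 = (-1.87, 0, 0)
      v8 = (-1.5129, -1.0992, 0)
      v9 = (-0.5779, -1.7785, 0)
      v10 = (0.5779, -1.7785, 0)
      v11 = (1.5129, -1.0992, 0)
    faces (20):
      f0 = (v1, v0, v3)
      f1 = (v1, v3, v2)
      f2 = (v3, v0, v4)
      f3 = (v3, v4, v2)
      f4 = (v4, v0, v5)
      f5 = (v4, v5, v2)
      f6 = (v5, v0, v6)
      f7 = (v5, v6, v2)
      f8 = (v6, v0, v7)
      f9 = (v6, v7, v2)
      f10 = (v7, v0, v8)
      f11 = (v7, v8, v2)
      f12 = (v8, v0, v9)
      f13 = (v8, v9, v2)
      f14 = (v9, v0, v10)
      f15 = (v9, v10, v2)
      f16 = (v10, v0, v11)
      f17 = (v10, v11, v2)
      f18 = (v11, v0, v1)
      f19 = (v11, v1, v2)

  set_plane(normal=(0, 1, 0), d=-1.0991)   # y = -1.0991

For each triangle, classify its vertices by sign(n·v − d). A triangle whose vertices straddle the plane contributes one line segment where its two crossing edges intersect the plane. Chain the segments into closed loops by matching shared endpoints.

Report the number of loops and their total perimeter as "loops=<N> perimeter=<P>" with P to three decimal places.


Straddling triangles (10 of 20):
  (v7,v0,v8) [++-] → (-1.51276, -1.0991, 0)–(-1.51293, -1.0991, 0)  len=0.0002
  (v7,v8,v2) [+-+] → (-1.51293, -1.0991, 0)–(-1.51276, -1.0991, 0.00029385)  len=0.0003
  (v8,v0,v9) [-+-] → (-1.51276, -1.0991, 0)–(-0.357138, -1.0991, 0)  len=1.1556
  (v8,v9,v2) [--+] → (-0.357138, -1.0991, 1.23388)–(-1.51276, -1.0991, 0.00029385)  len=1.6903
  (v9,v0,v10) [-+-] → (-0.357138, -1.0991, 0)–(0.357138, -1.0991, 0)  len=0.7143
  (v9,v10,v2) [--+] → (0.357138, -1.0991, 1.23388)–(-0.357138, -1.0991, 1.23388)  len=0.7143
  (v10,v0,v11) [-+-] → (0.357138, -1.0991, 0)–(1.51276, -1.0991, 0)  len=1.1556
  (v10,v11,v2) [--+] → (1.51276, -1.0991, 0.00029385)–(0.357138, -1.0991, 1.23388)  len=1.6903
  (v11,v0,v1) [-++] → (1.51276, -1.0991, 0)–(1.51293, -1.0991, 0)  len=0.0002
  (v11,v1,v2) [-++] → (1.51293, -1.0991, 0)–(1.51276, -1.0991, 0.00029385)  len=0.0003

Chained into 1 loop(s):
  loop 1: 10 segments, perimeter = 7.1215
Total perimeter = 7.121

loops=1 perimeter=7.121


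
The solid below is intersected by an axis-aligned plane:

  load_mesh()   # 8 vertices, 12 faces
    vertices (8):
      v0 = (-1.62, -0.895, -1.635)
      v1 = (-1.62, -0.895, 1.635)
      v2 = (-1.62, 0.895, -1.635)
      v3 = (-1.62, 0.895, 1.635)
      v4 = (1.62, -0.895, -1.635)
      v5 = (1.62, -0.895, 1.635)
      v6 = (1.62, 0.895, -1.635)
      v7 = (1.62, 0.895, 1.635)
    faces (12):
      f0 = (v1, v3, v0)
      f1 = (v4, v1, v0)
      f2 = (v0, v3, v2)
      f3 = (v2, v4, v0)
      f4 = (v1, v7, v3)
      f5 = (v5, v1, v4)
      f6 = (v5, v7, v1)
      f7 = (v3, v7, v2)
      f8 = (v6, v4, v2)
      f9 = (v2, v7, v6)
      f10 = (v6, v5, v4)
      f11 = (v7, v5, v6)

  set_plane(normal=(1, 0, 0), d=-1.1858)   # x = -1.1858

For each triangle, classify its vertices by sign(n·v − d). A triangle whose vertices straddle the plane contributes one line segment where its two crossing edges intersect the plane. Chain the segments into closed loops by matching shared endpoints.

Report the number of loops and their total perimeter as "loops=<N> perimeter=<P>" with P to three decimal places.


Straddling triangles (8 of 12):
  (v4,v1,v0) [+--] → (-1.1858, -0.895, 1.19678)–(-1.1858, -0.895, -1.635)  len=2.8318
  (v2,v4,v0) [-+-] → (-1.1858, 0.655118, -1.635)–(-1.1858, -0.895, -1.635)  len=1.5501
  (v1,v7,v3) [-+-] → (-1.1858, -0.655118, 1.635)–(-1.1858, 0.895, 1.635)  len=1.5501
  (v5,v1,v4) [+-+] → (-1.1858, -0.895, 1.635)–(-1.1858, -0.895, 1.19678)  len=0.4382
  (v5,v7,v1) [++-] → (-1.1858, -0.655118, 1.635)–(-1.1858, -0.895, 1.635)  len=0.2399
  (v3,v7,v2) [-+-] → (-1.1858, 0.895, 1.635)–(-1.1858, 0.895, -1.19678)  len=2.8318
  (v6,v4,v2) [++-] → (-1.1858, 0.655118, -1.635)–(-1.1858, 0.895, -1.635)  len=0.2399
  (v2,v7,v6) [-++] → (-1.1858, 0.895, -1.19678)–(-1.1858, 0.895, -1.635)  len=0.4382

Chained into 1 loop(s):
  loop 1: 8 segments, perimeter = 10.1200
Total perimeter = 10.120

loops=1 perimeter=10.120


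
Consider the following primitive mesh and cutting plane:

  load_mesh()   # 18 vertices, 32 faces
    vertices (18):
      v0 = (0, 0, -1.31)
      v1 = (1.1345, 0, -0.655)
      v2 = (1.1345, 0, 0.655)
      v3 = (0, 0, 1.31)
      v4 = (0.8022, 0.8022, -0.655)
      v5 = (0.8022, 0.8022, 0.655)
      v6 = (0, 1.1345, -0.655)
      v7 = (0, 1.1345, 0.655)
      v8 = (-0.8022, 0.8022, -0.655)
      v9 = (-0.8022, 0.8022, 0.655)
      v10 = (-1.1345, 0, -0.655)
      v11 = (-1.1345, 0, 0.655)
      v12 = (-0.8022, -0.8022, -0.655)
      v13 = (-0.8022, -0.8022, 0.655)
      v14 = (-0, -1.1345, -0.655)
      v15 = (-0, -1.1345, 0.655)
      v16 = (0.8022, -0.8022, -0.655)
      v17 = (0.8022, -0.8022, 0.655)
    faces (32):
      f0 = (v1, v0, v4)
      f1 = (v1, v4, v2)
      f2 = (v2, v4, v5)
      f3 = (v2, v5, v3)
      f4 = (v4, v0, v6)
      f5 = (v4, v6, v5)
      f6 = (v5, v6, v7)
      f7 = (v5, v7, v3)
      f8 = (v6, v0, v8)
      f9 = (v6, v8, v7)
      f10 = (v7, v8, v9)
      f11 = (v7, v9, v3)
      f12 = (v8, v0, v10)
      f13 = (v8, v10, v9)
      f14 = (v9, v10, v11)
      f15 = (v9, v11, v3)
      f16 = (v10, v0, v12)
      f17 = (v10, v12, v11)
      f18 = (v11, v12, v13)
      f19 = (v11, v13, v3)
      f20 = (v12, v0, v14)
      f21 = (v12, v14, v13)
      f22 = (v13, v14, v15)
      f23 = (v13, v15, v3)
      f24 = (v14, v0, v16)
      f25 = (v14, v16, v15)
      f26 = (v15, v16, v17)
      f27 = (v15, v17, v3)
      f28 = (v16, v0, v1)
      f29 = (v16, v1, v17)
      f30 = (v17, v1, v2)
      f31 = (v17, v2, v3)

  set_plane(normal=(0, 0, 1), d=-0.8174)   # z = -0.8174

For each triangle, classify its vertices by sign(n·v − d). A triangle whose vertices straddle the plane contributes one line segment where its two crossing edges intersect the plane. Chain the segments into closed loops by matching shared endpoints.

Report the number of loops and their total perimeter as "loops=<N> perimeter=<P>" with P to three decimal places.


loops=1 perimeter=5.224

Straddling triangles (8 of 32):
  (v1,v0,v4) [+-+] → (0.853213, 0, -0.8174)–(0.603303, 0.603303, -0.8174)  len=0.6530
  (v4,v0,v6) [+-+] → (0.603303, 0.603303, -0.8174)–(0, 0.853213, -0.8174)  len=0.6530
  (v6,v0,v8) [+-+] → (0, 0.853213, -0.8174)–(-0.603303, 0.603303, -0.8174)  len=0.6530
  (v8,v0,v10) [+-+] → (-0.603303, 0.603303, -0.8174)–(-0.853213, 0, -0.8174)  len=0.6530
  (v10,v0,v12) [+-+] → (-0.853213, 0, -0.8174)–(-0.603303, -0.603303, -0.8174)  len=0.6530
  (v12,v0,v14) [+-+] → (-0.603303, -0.603303, -0.8174)–(0, -0.853213, -0.8174)  len=0.6530
  (v14,v0,v16) [+-+] → (0, -0.853213, -0.8174)–(0.603303, -0.603303, -0.8174)  len=0.6530
  (v16,v0,v1) [+-+] → (0.603303, -0.603303, -0.8174)–(0.853213, 0, -0.8174)  len=0.6530

Chained into 1 loop(s):
  loop 1: 8 segments, perimeter = 5.2241
Total perimeter = 5.224


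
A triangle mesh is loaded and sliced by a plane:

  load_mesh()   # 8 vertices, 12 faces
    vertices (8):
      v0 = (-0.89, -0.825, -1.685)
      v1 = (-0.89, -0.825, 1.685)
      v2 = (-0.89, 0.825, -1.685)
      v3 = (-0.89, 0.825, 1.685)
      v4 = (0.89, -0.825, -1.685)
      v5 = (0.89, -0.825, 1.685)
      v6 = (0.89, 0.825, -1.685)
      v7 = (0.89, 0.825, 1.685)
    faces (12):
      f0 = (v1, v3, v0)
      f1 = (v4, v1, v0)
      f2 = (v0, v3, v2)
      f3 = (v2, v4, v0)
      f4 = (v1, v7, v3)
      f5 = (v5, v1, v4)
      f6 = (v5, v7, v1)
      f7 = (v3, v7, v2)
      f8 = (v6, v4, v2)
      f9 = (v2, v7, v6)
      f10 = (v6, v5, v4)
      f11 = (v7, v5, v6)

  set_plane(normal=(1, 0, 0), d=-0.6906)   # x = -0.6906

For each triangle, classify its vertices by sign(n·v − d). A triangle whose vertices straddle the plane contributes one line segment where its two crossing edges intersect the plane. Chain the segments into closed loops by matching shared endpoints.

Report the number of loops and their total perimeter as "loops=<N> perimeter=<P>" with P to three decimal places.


Straddling triangles (8 of 12):
  (v4,v1,v0) [+--] → (-0.6906, -0.825, 1.30748)–(-0.6906, -0.825, -1.685)  len=2.9925
  (v2,v4,v0) [-+-] → (-0.6906, 0.640163, -1.685)–(-0.6906, -0.825, -1.685)  len=1.4652
  (v1,v7,v3) [-+-] → (-0.6906, -0.640163, 1.685)–(-0.6906, 0.825, 1.685)  len=1.4652
  (v5,v1,v4) [+-+] → (-0.6906, -0.825, 1.685)–(-0.6906, -0.825, 1.30748)  len=0.3775
  (v5,v7,v1) [++-] → (-0.6906, -0.640163, 1.685)–(-0.6906, -0.825, 1.685)  len=0.1848
  (v3,v7,v2) [-+-] → (-0.6906, 0.825, 1.685)–(-0.6906, 0.825, -1.30748)  len=2.9925
  (v6,v4,v2) [++-] → (-0.6906, 0.640163, -1.685)–(-0.6906, 0.825, -1.685)  len=0.1848
  (v2,v7,v6) [-++] → (-0.6906, 0.825, -1.30748)–(-0.6906, 0.825, -1.685)  len=0.3775

Chained into 1 loop(s):
  loop 1: 8 segments, perimeter = 10.0400
Total perimeter = 10.040

loops=1 perimeter=10.040


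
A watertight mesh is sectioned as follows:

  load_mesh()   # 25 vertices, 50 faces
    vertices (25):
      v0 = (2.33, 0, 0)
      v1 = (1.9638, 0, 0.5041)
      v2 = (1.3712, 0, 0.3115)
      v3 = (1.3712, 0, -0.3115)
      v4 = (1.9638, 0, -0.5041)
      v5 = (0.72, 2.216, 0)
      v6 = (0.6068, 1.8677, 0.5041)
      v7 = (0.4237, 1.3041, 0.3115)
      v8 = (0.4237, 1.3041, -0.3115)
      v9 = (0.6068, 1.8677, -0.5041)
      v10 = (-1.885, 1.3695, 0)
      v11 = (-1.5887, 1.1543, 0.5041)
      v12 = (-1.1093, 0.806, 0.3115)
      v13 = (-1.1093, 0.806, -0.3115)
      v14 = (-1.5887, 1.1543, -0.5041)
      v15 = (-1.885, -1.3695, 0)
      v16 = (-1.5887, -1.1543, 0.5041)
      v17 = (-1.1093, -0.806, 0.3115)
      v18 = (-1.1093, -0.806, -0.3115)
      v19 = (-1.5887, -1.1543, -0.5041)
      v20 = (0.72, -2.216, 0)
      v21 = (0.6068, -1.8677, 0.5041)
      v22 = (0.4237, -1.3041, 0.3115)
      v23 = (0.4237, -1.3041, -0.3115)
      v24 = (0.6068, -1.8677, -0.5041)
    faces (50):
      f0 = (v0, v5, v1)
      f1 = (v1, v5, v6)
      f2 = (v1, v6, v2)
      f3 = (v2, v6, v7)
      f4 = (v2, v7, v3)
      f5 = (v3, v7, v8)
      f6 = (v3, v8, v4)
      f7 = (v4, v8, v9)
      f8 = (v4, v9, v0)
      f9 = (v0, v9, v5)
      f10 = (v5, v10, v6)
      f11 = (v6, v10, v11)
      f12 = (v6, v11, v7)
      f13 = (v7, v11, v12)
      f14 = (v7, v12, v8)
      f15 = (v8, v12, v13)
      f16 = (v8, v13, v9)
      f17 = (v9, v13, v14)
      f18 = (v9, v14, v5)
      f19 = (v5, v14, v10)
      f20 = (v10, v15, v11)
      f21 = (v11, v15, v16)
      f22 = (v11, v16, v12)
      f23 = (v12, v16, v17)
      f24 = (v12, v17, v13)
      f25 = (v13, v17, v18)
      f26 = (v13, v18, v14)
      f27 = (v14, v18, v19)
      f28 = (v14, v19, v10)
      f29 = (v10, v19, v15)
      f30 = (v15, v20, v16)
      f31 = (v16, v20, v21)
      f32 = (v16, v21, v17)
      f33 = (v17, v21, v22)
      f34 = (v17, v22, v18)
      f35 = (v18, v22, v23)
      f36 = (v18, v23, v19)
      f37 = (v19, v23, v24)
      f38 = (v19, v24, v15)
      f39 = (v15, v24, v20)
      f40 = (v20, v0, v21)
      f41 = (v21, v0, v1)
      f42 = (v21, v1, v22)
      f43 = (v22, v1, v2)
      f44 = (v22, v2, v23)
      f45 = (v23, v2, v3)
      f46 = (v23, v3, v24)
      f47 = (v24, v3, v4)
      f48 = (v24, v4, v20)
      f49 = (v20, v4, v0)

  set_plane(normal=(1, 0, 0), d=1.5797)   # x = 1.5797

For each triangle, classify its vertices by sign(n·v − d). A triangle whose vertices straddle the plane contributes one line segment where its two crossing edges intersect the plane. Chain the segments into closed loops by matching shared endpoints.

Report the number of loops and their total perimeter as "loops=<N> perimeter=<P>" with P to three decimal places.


Straddling triangles (14 of 50):
  (v0,v5,v1) [+-+] → (1.5797, 1.03271, 0)–(1.5797, 0.684327, 0.348428)  len=0.4927
  (v1,v5,v6) [+--] → (1.5797, 0.684327, 0.348428)–(1.5797, 0.528654, 0.5041)  len=0.2202
  (v1,v6,v2) [+--] → (1.5797, 0.528654, 0.5041)–(1.5797, 0, 0.379264)  len=0.5432
  (v3,v8,v4) [--+] → (1.5797, 0.325242, -0.456066)–(1.5797, 0, -0.379264)  len=0.3342
  (v4,v8,v9) [+--] → (1.5797, 0.325242, -0.456066)–(1.5797, 0.528654, -0.5041)  len=0.2090
  (v4,v9,v0) [+-+] → (1.5797, 0.528654, -0.5041)–(1.5797, 0.813217, -0.219491)  len=0.4025
  (v0,v9,v5) [+--] → (1.5797, 0.813217, -0.219491)–(1.5797, 1.03271, 0)  len=0.3104
  (v20,v0,v21) [-+-] → (1.5797, -1.03271, 0)–(1.5797, -0.813217, 0.219491)  len=0.3104
  (v21,v0,v1) [-++] → (1.5797, -0.813217, 0.219491)–(1.5797, -0.528654, 0.5041)  len=0.4025
  (v21,v1,v22) [-+-] → (1.5797, -0.528654, 0.5041)–(1.5797, -0.325242, 0.456066)  len=0.2090
  (v22,v1,v2) [-+-] → (1.5797, -0.325242, 0.456066)–(1.5797, 0, 0.379264)  len=0.3342
  (v24,v3,v4) [--+] → (1.5797, 0, -0.379264)–(1.5797, -0.528654, -0.5041)  len=0.5432
  (v24,v4,v20) [-+-] → (1.5797, -0.528654, -0.5041)–(1.5797, -0.684327, -0.348428)  len=0.2202
  (v20,v4,v0) [-++] → (1.5797, -0.684327, -0.348428)–(1.5797, -1.03271, 0)  len=0.4927

Chained into 1 loop(s):
  loop 1: 14 segments, perimeter = 5.0243
Total perimeter = 5.024

loops=1 perimeter=5.024
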